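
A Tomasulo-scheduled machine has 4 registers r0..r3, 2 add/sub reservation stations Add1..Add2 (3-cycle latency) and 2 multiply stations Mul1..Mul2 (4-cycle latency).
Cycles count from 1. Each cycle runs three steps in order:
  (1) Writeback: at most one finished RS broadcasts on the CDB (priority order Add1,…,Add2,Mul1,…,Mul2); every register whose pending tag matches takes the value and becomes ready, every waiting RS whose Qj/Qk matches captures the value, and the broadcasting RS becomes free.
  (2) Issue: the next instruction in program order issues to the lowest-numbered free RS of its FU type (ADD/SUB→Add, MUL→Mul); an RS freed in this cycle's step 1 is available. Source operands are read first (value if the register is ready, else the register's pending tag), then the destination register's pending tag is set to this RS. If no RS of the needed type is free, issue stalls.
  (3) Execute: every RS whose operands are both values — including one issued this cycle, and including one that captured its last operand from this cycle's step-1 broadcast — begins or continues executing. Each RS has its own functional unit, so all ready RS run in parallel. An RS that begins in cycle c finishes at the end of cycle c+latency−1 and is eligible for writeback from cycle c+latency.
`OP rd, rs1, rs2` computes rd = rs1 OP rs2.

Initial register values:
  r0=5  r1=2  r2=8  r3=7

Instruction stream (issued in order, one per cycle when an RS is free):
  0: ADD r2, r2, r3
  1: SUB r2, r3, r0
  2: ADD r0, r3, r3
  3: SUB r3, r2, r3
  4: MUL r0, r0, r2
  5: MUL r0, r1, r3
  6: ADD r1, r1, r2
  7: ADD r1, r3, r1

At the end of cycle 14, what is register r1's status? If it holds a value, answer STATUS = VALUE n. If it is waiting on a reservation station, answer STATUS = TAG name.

STATUS = VALUE -1

c1: issue ADD r2<-Add1 | r0:5,r1:2,r2:Add1,r3:7
c2: issue SUB r2<-Add2 | r0:5,r1:2,r2:Add2,r3:7
c3: stall | r0:5,r1:2,r2:Add2,r3:7
c4: CDB Add1=15; issue ADD r0<-Add1 | r0:Add1,r1:2,r2:Add2,r3:7
c5: CDB Add2=2; issue SUB r3<-Add2 | r0:Add1,r1:2,r2:2,r3:Add2
c6: issue MUL r0<-Mul1 | r0:Mul1,r1:2,r2:2,r3:Add2
c7: CDB Add1=14; issue MUL r0<-Mul2 | r0:Mul2,r1:2,r2:2,r3:Add2
c8: CDB Add2=-5; issue ADD r1<-Add1 | r0:Mul2,r1:Add1,r2:2,r3:-5
c9: issue ADD r1<-Add2 | r0:Mul2,r1:Add2,r2:2,r3:-5
c10: - | r0:Mul2,r1:Add2,r2:2,r3:-5
c11: CDB Add1=4 | r0:Mul2,r1:Add2,r2:2,r3:-5
c12: CDB Mul1=28 | r0:Mul2,r1:Add2,r2:2,r3:-5
c13: CDB Mul2=-10 | r0:-10,r1:Add2,r2:2,r3:-5
c14: CDB Add2=-1 | r0:-10,r1:-1,r2:2,r3:-5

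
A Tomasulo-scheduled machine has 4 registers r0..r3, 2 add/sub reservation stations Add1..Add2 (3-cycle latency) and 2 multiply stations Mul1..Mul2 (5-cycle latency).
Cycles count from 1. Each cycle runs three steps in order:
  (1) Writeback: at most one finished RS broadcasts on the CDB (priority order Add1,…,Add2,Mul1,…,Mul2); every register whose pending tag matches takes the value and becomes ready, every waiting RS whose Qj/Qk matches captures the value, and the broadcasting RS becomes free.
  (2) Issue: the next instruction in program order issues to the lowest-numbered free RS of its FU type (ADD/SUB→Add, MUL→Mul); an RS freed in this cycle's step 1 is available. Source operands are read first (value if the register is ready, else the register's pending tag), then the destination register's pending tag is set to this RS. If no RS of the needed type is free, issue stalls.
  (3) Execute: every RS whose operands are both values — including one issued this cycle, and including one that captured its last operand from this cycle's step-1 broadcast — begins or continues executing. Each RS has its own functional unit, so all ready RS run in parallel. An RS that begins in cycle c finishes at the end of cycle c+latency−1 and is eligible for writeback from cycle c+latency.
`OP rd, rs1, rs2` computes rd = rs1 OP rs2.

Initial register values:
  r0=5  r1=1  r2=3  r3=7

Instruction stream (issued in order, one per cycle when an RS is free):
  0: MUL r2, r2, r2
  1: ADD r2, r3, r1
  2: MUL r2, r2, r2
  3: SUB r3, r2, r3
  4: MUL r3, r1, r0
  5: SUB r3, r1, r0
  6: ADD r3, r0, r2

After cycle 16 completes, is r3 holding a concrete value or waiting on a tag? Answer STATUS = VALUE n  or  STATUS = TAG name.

STATUS = VALUE 69

  c1: issue MUL r2<-Mul1  regs: r0:5,r1:1,r2:Mul1,r3:7
  c2: issue ADD r2<-Add1  regs: r0:5,r1:1,r2:Add1,r3:7
  c3: issue MUL r2<-Mul2  regs: r0:5,r1:1,r2:Mul2,r3:7
  c4: issue SUB r3<-Add2  regs: r0:5,r1:1,r2:Mul2,r3:Add2
  c5: CDB Add1=8; stall  regs: r0:5,r1:1,r2:Mul2,r3:Add2
  c6: CDB Mul1=9; issue MUL r3<-Mul1  regs: r0:5,r1:1,r2:Mul2,r3:Mul1
  c7: issue SUB r3<-Add1  regs: r0:5,r1:1,r2:Mul2,r3:Add1
  c8: stall  regs: r0:5,r1:1,r2:Mul2,r3:Add1
  c9: stall  regs: r0:5,r1:1,r2:Mul2,r3:Add1
  c10: CDB Add1=-4; issue ADD r3<-Add1  regs: r0:5,r1:1,r2:Mul2,r3:Add1
  c11: CDB Mul1=5  regs: r0:5,r1:1,r2:Mul2,r3:Add1
  c12: CDB Mul2=64  regs: r0:5,r1:1,r2:64,r3:Add1
  c13: -  regs: r0:5,r1:1,r2:64,r3:Add1
  c14: -  regs: r0:5,r1:1,r2:64,r3:Add1
  c15: CDB Add1=69  regs: r0:5,r1:1,r2:64,r3:69
  c16: CDB Add2=57  regs: r0:5,r1:1,r2:64,r3:69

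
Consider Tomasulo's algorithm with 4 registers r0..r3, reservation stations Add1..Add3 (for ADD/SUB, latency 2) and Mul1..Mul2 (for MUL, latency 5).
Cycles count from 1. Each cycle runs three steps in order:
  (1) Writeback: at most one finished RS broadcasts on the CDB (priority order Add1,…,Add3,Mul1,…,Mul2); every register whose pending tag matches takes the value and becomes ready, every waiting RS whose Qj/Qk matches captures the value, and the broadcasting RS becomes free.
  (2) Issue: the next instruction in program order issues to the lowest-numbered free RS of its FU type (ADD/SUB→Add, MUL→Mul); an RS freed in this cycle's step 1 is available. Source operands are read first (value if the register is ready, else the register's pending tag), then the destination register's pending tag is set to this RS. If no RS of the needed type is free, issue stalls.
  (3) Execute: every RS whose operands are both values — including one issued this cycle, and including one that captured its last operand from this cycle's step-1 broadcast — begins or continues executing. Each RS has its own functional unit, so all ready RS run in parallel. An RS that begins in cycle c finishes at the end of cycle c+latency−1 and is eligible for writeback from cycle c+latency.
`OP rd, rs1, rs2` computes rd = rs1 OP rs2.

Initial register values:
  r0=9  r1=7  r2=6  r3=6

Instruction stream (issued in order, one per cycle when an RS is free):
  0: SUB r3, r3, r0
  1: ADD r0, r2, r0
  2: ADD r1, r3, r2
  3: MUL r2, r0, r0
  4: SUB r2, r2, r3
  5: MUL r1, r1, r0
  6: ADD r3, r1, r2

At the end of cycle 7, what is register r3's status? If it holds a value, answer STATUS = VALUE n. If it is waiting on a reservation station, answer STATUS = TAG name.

STATUS = TAG Add2

c1: issue SUB r3<-Add1 | r0:9,r1:7,r2:6,r3:Add1
c2: issue ADD r0<-Add2 | r0:Add2,r1:7,r2:6,r3:Add1
c3: CDB Add1=-3; issue ADD r1<-Add1 | r0:Add2,r1:Add1,r2:6,r3:-3
c4: CDB Add2=15; issue MUL r2<-Mul1 | r0:15,r1:Add1,r2:Mul1,r3:-3
c5: CDB Add1=3; issue SUB r2<-Add1 | r0:15,r1:3,r2:Add1,r3:-3
c6: issue MUL r1<-Mul2 | r0:15,r1:Mul2,r2:Add1,r3:-3
c7: issue ADD r3<-Add2 | r0:15,r1:Mul2,r2:Add1,r3:Add2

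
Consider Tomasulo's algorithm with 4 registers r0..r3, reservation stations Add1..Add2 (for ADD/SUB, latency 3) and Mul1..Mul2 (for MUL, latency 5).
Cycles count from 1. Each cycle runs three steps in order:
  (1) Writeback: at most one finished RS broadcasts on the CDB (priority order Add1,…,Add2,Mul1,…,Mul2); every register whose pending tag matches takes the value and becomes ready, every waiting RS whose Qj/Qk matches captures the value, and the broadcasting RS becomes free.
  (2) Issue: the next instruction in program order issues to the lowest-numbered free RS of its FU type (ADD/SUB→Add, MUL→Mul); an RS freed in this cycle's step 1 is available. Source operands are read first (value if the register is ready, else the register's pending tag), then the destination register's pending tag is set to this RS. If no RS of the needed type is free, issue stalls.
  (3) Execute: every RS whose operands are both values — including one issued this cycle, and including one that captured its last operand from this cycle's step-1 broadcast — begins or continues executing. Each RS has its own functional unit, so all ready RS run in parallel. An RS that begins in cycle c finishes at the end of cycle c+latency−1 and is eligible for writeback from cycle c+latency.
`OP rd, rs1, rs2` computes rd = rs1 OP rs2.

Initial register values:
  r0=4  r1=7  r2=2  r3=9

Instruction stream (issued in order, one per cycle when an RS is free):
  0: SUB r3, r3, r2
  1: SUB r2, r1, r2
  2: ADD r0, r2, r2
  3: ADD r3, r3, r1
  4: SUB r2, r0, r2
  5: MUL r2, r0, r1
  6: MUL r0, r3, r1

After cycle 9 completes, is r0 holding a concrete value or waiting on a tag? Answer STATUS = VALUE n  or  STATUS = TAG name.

cycle 1: issue SUB r3<-Add1 // r0:4,r1:7,r2:2,r3:Add1
cycle 2: issue SUB r2<-Add2 // r0:4,r1:7,r2:Add2,r3:Add1
cycle 3: stall // r0:4,r1:7,r2:Add2,r3:Add1
cycle 4: CDB Add1=7; issue ADD r0<-Add1 // r0:Add1,r1:7,r2:Add2,r3:7
cycle 5: CDB Add2=5; issue ADD r3<-Add2 // r0:Add1,r1:7,r2:5,r3:Add2
cycle 6: stall // r0:Add1,r1:7,r2:5,r3:Add2
cycle 7: stall // r0:Add1,r1:7,r2:5,r3:Add2
cycle 8: CDB Add1=10; issue SUB r2<-Add1 // r0:10,r1:7,r2:Add1,r3:Add2
cycle 9: CDB Add2=14; issue MUL r2<-Mul1 // r0:10,r1:7,r2:Mul1,r3:14

STATUS = VALUE 10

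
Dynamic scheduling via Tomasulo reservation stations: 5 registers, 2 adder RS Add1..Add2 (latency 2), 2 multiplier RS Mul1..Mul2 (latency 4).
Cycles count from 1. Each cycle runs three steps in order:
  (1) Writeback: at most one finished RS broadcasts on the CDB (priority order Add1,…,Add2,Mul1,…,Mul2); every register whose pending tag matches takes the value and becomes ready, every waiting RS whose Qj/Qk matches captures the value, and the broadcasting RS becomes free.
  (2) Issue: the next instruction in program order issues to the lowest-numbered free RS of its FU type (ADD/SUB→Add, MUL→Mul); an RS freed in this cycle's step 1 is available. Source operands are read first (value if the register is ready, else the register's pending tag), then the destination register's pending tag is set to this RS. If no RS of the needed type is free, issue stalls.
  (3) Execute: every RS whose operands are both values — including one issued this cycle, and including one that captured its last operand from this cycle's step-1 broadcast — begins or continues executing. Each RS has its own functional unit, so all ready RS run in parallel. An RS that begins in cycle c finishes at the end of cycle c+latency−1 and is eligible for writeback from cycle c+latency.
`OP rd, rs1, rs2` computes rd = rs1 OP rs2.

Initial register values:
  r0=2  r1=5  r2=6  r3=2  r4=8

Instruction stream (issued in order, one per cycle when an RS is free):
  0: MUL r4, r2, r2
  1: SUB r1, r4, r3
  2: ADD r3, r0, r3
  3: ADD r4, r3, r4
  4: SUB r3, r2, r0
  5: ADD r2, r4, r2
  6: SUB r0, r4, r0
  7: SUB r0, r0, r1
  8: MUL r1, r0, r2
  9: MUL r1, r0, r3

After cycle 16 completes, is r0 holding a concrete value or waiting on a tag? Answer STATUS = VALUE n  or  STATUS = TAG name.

STATUS = VALUE 4

  c1: issue MUL r4<-Mul1  regs: r0:2,r1:5,r2:6,r3:2,r4:Mul1
  c2: issue SUB r1<-Add1  regs: r0:2,r1:Add1,r2:6,r3:2,r4:Mul1
  c3: issue ADD r3<-Add2  regs: r0:2,r1:Add1,r2:6,r3:Add2,r4:Mul1
  c4: stall  regs: r0:2,r1:Add1,r2:6,r3:Add2,r4:Mul1
  c5: CDB Add2=4; issue ADD r4<-Add2  regs: r0:2,r1:Add1,r2:6,r3:4,r4:Add2
  c6: CDB Mul1=36; stall  regs: r0:2,r1:Add1,r2:6,r3:4,r4:Add2
  c7: stall  regs: r0:2,r1:Add1,r2:6,r3:4,r4:Add2
  c8: CDB Add1=34; issue SUB r3<-Add1  regs: r0:2,r1:34,r2:6,r3:Add1,r4:Add2
  c9: CDB Add2=40; issue ADD r2<-Add2  regs: r0:2,r1:34,r2:Add2,r3:Add1,r4:40
  c10: CDB Add1=4; issue SUB r0<-Add1  regs: r0:Add1,r1:34,r2:Add2,r3:4,r4:40
  c11: CDB Add2=46; issue SUB r0<-Add2  regs: r0:Add2,r1:34,r2:46,r3:4,r4:40
  c12: CDB Add1=38; issue MUL r1<-Mul1  regs: r0:Add2,r1:Mul1,r2:46,r3:4,r4:40
  c13: issue MUL r1<-Mul2  regs: r0:Add2,r1:Mul2,r2:46,r3:4,r4:40
  c14: CDB Add2=4  regs: r0:4,r1:Mul2,r2:46,r3:4,r4:40
  c15: -  regs: r0:4,r1:Mul2,r2:46,r3:4,r4:40
  c16: -  regs: r0:4,r1:Mul2,r2:46,r3:4,r4:40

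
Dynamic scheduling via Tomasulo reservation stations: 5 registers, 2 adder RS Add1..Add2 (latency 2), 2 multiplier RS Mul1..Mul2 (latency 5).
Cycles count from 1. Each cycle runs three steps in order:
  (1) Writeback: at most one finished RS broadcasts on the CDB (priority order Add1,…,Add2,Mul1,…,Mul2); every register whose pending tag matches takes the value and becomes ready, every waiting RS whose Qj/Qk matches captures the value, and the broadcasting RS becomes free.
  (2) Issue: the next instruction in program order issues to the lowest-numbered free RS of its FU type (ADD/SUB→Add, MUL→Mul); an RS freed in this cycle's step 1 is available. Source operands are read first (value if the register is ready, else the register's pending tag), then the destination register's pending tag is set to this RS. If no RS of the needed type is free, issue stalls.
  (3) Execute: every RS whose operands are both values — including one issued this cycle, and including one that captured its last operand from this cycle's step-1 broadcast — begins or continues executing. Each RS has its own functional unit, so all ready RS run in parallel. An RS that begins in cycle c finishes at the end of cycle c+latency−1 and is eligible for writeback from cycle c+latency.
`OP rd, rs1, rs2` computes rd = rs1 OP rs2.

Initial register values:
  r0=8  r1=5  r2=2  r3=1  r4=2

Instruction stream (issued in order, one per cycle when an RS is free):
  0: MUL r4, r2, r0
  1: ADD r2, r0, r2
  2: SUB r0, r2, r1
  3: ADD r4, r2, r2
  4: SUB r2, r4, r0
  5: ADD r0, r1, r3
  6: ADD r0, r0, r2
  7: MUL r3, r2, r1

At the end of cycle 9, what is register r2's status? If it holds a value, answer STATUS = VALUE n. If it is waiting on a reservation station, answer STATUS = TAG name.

c1: issue MUL r4<-Mul1 | r0:8,r1:5,r2:2,r3:1,r4:Mul1
c2: issue ADD r2<-Add1 | r0:8,r1:5,r2:Add1,r3:1,r4:Mul1
c3: issue SUB r0<-Add2 | r0:Add2,r1:5,r2:Add1,r3:1,r4:Mul1
c4: CDB Add1=10; issue ADD r4<-Add1 | r0:Add2,r1:5,r2:10,r3:1,r4:Add1
c5: stall | r0:Add2,r1:5,r2:10,r3:1,r4:Add1
c6: CDB Add1=20; issue SUB r2<-Add1 | r0:Add2,r1:5,r2:Add1,r3:1,r4:20
c7: CDB Add2=5; issue ADD r0<-Add2 | r0:Add2,r1:5,r2:Add1,r3:1,r4:20
c8: CDB Mul1=16; stall | r0:Add2,r1:5,r2:Add1,r3:1,r4:20
c9: CDB Add1=15; issue ADD r0<-Add1 | r0:Add1,r1:5,r2:15,r3:1,r4:20

STATUS = VALUE 15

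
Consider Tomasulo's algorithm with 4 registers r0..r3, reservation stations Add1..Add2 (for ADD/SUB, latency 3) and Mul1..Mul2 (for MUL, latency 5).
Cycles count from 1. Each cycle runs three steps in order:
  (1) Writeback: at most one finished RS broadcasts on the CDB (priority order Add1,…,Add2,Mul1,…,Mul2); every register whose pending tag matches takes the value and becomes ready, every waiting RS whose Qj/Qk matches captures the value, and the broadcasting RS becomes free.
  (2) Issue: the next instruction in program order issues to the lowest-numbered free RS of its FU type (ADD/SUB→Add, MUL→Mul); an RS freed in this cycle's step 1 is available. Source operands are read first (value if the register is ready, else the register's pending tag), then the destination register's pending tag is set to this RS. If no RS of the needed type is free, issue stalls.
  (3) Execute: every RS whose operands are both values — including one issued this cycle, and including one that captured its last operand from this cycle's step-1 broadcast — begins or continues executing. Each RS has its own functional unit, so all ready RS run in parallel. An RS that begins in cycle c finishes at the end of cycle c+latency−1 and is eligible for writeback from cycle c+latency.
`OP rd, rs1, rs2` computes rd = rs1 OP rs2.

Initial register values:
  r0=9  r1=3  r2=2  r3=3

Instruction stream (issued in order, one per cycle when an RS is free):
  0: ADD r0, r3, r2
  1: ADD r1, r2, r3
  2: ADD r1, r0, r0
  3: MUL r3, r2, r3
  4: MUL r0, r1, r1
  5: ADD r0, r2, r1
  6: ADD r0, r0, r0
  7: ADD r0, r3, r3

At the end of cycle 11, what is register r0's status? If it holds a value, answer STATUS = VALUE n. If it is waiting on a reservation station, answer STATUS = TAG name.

cycle 1: issue ADD r0<-Add1 // r0:Add1,r1:3,r2:2,r3:3
cycle 2: issue ADD r1<-Add2 // r0:Add1,r1:Add2,r2:2,r3:3
cycle 3: stall // r0:Add1,r1:Add2,r2:2,r3:3
cycle 4: CDB Add1=5; issue ADD r1<-Add1 // r0:5,r1:Add1,r2:2,r3:3
cycle 5: CDB Add2=5; issue MUL r3<-Mul1 // r0:5,r1:Add1,r2:2,r3:Mul1
cycle 6: issue MUL r0<-Mul2 // r0:Mul2,r1:Add1,r2:2,r3:Mul1
cycle 7: CDB Add1=10; issue ADD r0<-Add1 // r0:Add1,r1:10,r2:2,r3:Mul1
cycle 8: issue ADD r0<-Add2 // r0:Add2,r1:10,r2:2,r3:Mul1
cycle 9: stall // r0:Add2,r1:10,r2:2,r3:Mul1
cycle 10: CDB Add1=12; issue ADD r0<-Add1 // r0:Add1,r1:10,r2:2,r3:Mul1
cycle 11: CDB Mul1=6 // r0:Add1,r1:10,r2:2,r3:6

STATUS = TAG Add1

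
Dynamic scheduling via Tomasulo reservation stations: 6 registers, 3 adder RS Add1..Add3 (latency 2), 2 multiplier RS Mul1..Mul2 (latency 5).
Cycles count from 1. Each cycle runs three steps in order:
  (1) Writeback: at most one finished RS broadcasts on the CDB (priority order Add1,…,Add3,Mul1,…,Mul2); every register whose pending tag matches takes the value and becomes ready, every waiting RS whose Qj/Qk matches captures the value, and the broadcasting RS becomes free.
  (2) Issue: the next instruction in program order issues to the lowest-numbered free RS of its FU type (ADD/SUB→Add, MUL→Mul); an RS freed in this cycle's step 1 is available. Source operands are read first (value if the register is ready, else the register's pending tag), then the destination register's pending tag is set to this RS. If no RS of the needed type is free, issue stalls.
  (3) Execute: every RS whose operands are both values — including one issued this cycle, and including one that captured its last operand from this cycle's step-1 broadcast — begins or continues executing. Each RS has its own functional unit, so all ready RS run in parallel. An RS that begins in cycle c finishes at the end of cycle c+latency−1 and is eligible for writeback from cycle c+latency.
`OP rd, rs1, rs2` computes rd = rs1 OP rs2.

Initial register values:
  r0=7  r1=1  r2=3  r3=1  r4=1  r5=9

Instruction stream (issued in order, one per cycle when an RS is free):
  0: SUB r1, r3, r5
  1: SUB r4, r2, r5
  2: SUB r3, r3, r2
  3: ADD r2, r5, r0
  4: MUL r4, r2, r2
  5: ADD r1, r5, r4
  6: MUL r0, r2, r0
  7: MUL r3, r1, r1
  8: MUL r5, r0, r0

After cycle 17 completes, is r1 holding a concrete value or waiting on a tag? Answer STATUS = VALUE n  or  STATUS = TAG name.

STATUS = VALUE 265

  c1: issue SUB r1<-Add1  regs: r0:7,r1:Add1,r2:3,r3:1,r4:1,r5:9
  c2: issue SUB r4<-Add2  regs: r0:7,r1:Add1,r2:3,r3:1,r4:Add2,r5:9
  c3: CDB Add1=-8; issue SUB r3<-Add1  regs: r0:7,r1:-8,r2:3,r3:Add1,r4:Add2,r5:9
  c4: CDB Add2=-6; issue ADD r2<-Add2  regs: r0:7,r1:-8,r2:Add2,r3:Add1,r4:-6,r5:9
  c5: CDB Add1=-2; issue MUL r4<-Mul1  regs: r0:7,r1:-8,r2:Add2,r3:-2,r4:Mul1,r5:9
  c6: CDB Add2=16; issue ADD r1<-Add1  regs: r0:7,r1:Add1,r2:16,r3:-2,r4:Mul1,r5:9
  c7: issue MUL r0<-Mul2  regs: r0:Mul2,r1:Add1,r2:16,r3:-2,r4:Mul1,r5:9
  c8: stall  regs: r0:Mul2,r1:Add1,r2:16,r3:-2,r4:Mul1,r5:9
  c9: stall  regs: r0:Mul2,r1:Add1,r2:16,r3:-2,r4:Mul1,r5:9
  c10: stall  regs: r0:Mul2,r1:Add1,r2:16,r3:-2,r4:Mul1,r5:9
  c11: CDB Mul1=256; issue MUL r3<-Mul1  regs: r0:Mul2,r1:Add1,r2:16,r3:Mul1,r4:256,r5:9
  c12: CDB Mul2=112; issue MUL r5<-Mul2  regs: r0:112,r1:Add1,r2:16,r3:Mul1,r4:256,r5:Mul2
  c13: CDB Add1=265  regs: r0:112,r1:265,r2:16,r3:Mul1,r4:256,r5:Mul2
  c14: -  regs: r0:112,r1:265,r2:16,r3:Mul1,r4:256,r5:Mul2
  c15: -  regs: r0:112,r1:265,r2:16,r3:Mul1,r4:256,r5:Mul2
  c16: -  regs: r0:112,r1:265,r2:16,r3:Mul1,r4:256,r5:Mul2
  c17: CDB Mul2=12544  regs: r0:112,r1:265,r2:16,r3:Mul1,r4:256,r5:12544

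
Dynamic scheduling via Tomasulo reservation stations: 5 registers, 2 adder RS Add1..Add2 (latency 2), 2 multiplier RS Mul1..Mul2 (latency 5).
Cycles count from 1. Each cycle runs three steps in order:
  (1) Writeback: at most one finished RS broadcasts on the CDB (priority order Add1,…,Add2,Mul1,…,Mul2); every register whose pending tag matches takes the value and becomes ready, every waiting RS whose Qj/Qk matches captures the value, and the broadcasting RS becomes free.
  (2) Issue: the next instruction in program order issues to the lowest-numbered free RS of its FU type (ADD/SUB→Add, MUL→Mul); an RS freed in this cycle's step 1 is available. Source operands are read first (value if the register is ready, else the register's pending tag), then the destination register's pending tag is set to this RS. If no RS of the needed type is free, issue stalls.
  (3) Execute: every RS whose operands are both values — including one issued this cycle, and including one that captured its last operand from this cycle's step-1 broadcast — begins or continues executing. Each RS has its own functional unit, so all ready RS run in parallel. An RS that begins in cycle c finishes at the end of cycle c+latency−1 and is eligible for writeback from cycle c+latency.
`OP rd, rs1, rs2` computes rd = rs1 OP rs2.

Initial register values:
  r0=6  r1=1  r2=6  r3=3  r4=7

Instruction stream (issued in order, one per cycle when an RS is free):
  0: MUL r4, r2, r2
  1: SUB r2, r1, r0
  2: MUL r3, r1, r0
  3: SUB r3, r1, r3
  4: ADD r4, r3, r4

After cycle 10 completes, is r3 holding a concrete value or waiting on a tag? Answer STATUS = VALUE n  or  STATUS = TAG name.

c1: issue MUL r4<-Mul1 | r0:6,r1:1,r2:6,r3:3,r4:Mul1
c2: issue SUB r2<-Add1 | r0:6,r1:1,r2:Add1,r3:3,r4:Mul1
c3: issue MUL r3<-Mul2 | r0:6,r1:1,r2:Add1,r3:Mul2,r4:Mul1
c4: CDB Add1=-5; issue SUB r3<-Add1 | r0:6,r1:1,r2:-5,r3:Add1,r4:Mul1
c5: issue ADD r4<-Add2 | r0:6,r1:1,r2:-5,r3:Add1,r4:Add2
c6: CDB Mul1=36 | r0:6,r1:1,r2:-5,r3:Add1,r4:Add2
c7: - | r0:6,r1:1,r2:-5,r3:Add1,r4:Add2
c8: CDB Mul2=6 | r0:6,r1:1,r2:-5,r3:Add1,r4:Add2
c9: - | r0:6,r1:1,r2:-5,r3:Add1,r4:Add2
c10: CDB Add1=-5 | r0:6,r1:1,r2:-5,r3:-5,r4:Add2

STATUS = VALUE -5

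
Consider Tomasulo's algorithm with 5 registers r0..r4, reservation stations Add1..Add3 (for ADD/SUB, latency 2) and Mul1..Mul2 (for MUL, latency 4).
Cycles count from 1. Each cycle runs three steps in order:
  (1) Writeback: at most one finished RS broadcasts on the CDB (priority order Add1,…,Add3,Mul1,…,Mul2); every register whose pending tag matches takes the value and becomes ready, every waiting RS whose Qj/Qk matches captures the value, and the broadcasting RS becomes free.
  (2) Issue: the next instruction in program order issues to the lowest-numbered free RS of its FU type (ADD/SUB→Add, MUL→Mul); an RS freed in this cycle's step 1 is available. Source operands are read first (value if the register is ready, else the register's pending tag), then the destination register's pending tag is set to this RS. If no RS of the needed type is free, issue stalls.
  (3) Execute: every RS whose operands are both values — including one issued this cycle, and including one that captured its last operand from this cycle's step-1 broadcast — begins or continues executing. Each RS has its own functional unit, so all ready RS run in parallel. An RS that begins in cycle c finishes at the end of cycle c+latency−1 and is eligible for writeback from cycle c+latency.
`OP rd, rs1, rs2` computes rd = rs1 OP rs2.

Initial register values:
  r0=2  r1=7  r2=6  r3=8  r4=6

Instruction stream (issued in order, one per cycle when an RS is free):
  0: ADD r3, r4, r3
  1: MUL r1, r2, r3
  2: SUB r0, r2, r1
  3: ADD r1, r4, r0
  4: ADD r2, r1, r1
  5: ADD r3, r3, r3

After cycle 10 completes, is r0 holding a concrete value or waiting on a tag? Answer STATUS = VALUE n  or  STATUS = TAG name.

STATUS = VALUE -78

c1: issue ADD r3<-Add1 | r0:2,r1:7,r2:6,r3:Add1,r4:6
c2: issue MUL r1<-Mul1 | r0:2,r1:Mul1,r2:6,r3:Add1,r4:6
c3: CDB Add1=14; issue SUB r0<-Add1 | r0:Add1,r1:Mul1,r2:6,r3:14,r4:6
c4: issue ADD r1<-Add2 | r0:Add1,r1:Add2,r2:6,r3:14,r4:6
c5: issue ADD r2<-Add3 | r0:Add1,r1:Add2,r2:Add3,r3:14,r4:6
c6: stall | r0:Add1,r1:Add2,r2:Add3,r3:14,r4:6
c7: CDB Mul1=84; stall | r0:Add1,r1:Add2,r2:Add3,r3:14,r4:6
c8: stall | r0:Add1,r1:Add2,r2:Add3,r3:14,r4:6
c9: CDB Add1=-78; issue ADD r3<-Add1 | r0:-78,r1:Add2,r2:Add3,r3:Add1,r4:6
c10: - | r0:-78,r1:Add2,r2:Add3,r3:Add1,r4:6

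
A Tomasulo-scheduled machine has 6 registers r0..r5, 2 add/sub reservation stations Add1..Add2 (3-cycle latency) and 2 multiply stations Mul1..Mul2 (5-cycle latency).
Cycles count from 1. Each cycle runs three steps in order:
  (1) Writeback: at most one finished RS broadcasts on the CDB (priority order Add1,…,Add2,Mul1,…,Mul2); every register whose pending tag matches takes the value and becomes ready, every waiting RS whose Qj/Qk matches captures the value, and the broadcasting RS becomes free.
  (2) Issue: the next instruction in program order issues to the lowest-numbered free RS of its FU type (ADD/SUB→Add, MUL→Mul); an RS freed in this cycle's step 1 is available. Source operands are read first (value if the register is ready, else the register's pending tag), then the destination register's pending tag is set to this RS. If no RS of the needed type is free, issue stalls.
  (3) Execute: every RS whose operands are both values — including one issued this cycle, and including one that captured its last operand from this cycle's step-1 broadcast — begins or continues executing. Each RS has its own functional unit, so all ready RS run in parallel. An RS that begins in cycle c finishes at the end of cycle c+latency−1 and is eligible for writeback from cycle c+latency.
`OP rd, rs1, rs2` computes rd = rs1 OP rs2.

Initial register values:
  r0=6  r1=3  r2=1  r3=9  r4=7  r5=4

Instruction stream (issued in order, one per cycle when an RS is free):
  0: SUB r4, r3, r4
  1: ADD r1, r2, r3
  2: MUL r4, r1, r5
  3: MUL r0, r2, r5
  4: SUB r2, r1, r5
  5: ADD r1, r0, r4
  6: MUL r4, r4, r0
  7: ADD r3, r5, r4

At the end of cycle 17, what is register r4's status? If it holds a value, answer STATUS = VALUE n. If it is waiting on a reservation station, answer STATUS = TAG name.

cycle 1: issue SUB r4<-Add1 // r0:6,r1:3,r2:1,r3:9,r4:Add1,r5:4
cycle 2: issue ADD r1<-Add2 // r0:6,r1:Add2,r2:1,r3:9,r4:Add1,r5:4
cycle 3: issue MUL r4<-Mul1 // r0:6,r1:Add2,r2:1,r3:9,r4:Mul1,r5:4
cycle 4: CDB Add1=2; issue MUL r0<-Mul2 // r0:Mul2,r1:Add2,r2:1,r3:9,r4:Mul1,r5:4
cycle 5: CDB Add2=10; issue SUB r2<-Add1 // r0:Mul2,r1:10,r2:Add1,r3:9,r4:Mul1,r5:4
cycle 6: issue ADD r1<-Add2 // r0:Mul2,r1:Add2,r2:Add1,r3:9,r4:Mul1,r5:4
cycle 7: stall // r0:Mul2,r1:Add2,r2:Add1,r3:9,r4:Mul1,r5:4
cycle 8: CDB Add1=6; stall // r0:Mul2,r1:Add2,r2:6,r3:9,r4:Mul1,r5:4
cycle 9: CDB Mul2=4; issue MUL r4<-Mul2 // r0:4,r1:Add2,r2:6,r3:9,r4:Mul2,r5:4
cycle 10: CDB Mul1=40; issue ADD r3<-Add1 // r0:4,r1:Add2,r2:6,r3:Add1,r4:Mul2,r5:4
cycle 11: - // r0:4,r1:Add2,r2:6,r3:Add1,r4:Mul2,r5:4
cycle 12: - // r0:4,r1:Add2,r2:6,r3:Add1,r4:Mul2,r5:4
cycle 13: CDB Add2=44 // r0:4,r1:44,r2:6,r3:Add1,r4:Mul2,r5:4
cycle 14: - // r0:4,r1:44,r2:6,r3:Add1,r4:Mul2,r5:4
cycle 15: CDB Mul2=160 // r0:4,r1:44,r2:6,r3:Add1,r4:160,r5:4
cycle 16: - // r0:4,r1:44,r2:6,r3:Add1,r4:160,r5:4
cycle 17: - // r0:4,r1:44,r2:6,r3:Add1,r4:160,r5:4

STATUS = VALUE 160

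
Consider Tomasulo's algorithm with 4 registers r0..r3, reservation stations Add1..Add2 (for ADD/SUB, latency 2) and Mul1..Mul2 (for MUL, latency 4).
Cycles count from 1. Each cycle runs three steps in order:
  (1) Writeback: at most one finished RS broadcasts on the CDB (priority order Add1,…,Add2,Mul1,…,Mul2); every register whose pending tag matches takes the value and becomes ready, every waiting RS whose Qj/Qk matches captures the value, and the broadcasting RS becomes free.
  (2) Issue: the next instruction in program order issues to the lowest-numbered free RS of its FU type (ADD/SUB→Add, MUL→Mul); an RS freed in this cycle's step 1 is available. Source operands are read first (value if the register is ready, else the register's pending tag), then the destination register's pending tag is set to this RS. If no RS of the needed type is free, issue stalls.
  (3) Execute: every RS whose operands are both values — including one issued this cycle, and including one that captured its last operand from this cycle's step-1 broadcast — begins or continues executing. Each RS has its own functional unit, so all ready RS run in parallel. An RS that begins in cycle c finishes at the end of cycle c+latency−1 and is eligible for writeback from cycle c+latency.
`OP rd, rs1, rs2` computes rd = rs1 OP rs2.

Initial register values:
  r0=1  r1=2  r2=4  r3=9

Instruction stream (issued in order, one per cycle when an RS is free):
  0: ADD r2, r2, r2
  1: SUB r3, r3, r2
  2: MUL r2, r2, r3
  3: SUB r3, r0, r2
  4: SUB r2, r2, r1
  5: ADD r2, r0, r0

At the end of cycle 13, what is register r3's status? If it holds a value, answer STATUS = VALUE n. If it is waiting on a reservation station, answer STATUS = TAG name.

STATUS = VALUE -7

  c1: issue ADD r2<-Add1  regs: r0:1,r1:2,r2:Add1,r3:9
  c2: issue SUB r3<-Add2  regs: r0:1,r1:2,r2:Add1,r3:Add2
  c3: CDB Add1=8; issue MUL r2<-Mul1  regs: r0:1,r1:2,r2:Mul1,r3:Add2
  c4: issue SUB r3<-Add1  regs: r0:1,r1:2,r2:Mul1,r3:Add1
  c5: CDB Add2=1; issue SUB r2<-Add2  regs: r0:1,r1:2,r2:Add2,r3:Add1
  c6: stall  regs: r0:1,r1:2,r2:Add2,r3:Add1
  c7: stall  regs: r0:1,r1:2,r2:Add2,r3:Add1
  c8: stall  regs: r0:1,r1:2,r2:Add2,r3:Add1
  c9: CDB Mul1=8; stall  regs: r0:1,r1:2,r2:Add2,r3:Add1
  c10: stall  regs: r0:1,r1:2,r2:Add2,r3:Add1
  c11: CDB Add1=-7; issue ADD r2<-Add1  regs: r0:1,r1:2,r2:Add1,r3:-7
  c12: CDB Add2=6  regs: r0:1,r1:2,r2:Add1,r3:-7
  c13: CDB Add1=2  regs: r0:1,r1:2,r2:2,r3:-7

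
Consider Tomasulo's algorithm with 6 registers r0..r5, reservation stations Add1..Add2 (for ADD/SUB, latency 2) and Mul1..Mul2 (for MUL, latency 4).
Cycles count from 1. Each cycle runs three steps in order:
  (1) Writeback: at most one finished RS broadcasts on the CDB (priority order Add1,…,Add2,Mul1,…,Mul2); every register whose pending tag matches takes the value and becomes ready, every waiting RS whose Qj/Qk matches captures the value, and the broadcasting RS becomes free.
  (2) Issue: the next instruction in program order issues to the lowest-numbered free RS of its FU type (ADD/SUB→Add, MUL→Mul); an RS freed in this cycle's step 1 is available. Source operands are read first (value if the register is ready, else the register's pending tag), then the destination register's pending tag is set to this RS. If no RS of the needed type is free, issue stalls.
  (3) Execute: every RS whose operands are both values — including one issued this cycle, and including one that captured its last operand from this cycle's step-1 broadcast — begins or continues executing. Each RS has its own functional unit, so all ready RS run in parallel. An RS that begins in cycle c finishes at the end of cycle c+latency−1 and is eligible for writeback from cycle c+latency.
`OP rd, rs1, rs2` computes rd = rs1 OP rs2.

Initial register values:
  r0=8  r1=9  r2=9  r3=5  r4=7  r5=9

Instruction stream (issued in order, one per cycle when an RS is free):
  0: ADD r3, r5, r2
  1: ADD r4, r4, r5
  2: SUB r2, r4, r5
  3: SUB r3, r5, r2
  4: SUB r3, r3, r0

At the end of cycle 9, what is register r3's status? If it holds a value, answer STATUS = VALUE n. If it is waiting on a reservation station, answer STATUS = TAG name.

STATUS = TAG Add1

cycle 1: issue ADD r3<-Add1 // r0:8,r1:9,r2:9,r3:Add1,r4:7,r5:9
cycle 2: issue ADD r4<-Add2 // r0:8,r1:9,r2:9,r3:Add1,r4:Add2,r5:9
cycle 3: CDB Add1=18; issue SUB r2<-Add1 // r0:8,r1:9,r2:Add1,r3:18,r4:Add2,r5:9
cycle 4: CDB Add2=16; issue SUB r3<-Add2 // r0:8,r1:9,r2:Add1,r3:Add2,r4:16,r5:9
cycle 5: stall // r0:8,r1:9,r2:Add1,r3:Add2,r4:16,r5:9
cycle 6: CDB Add1=7; issue SUB r3<-Add1 // r0:8,r1:9,r2:7,r3:Add1,r4:16,r5:9
cycle 7: - // r0:8,r1:9,r2:7,r3:Add1,r4:16,r5:9
cycle 8: CDB Add2=2 // r0:8,r1:9,r2:7,r3:Add1,r4:16,r5:9
cycle 9: - // r0:8,r1:9,r2:7,r3:Add1,r4:16,r5:9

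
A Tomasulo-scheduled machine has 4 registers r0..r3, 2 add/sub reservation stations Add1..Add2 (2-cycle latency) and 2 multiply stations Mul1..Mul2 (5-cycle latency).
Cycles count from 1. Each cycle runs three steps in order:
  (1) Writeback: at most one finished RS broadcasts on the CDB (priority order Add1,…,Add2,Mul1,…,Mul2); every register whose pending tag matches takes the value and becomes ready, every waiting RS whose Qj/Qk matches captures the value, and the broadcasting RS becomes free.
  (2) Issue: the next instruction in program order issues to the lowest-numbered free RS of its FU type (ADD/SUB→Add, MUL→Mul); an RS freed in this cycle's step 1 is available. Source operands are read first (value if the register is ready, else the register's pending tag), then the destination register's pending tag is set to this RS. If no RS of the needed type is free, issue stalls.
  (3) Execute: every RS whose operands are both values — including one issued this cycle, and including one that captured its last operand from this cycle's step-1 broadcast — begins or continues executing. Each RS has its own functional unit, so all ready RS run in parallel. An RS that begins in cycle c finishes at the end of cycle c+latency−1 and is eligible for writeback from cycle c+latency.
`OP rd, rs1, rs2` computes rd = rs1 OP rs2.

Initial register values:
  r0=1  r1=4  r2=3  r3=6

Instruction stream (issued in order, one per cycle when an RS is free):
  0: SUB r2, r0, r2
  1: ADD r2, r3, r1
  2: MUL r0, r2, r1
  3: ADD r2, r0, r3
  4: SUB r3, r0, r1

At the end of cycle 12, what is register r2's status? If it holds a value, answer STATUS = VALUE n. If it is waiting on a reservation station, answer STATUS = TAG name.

cycle 1: issue SUB r2<-Add1 // r0:1,r1:4,r2:Add1,r3:6
cycle 2: issue ADD r2<-Add2 // r0:1,r1:4,r2:Add2,r3:6
cycle 3: CDB Add1=-2; issue MUL r0<-Mul1 // r0:Mul1,r1:4,r2:Add2,r3:6
cycle 4: CDB Add2=10; issue ADD r2<-Add1 // r0:Mul1,r1:4,r2:Add1,r3:6
cycle 5: issue SUB r3<-Add2 // r0:Mul1,r1:4,r2:Add1,r3:Add2
cycle 6: - // r0:Mul1,r1:4,r2:Add1,r3:Add2
cycle 7: - // r0:Mul1,r1:4,r2:Add1,r3:Add2
cycle 8: - // r0:Mul1,r1:4,r2:Add1,r3:Add2
cycle 9: CDB Mul1=40 // r0:40,r1:4,r2:Add1,r3:Add2
cycle 10: - // r0:40,r1:4,r2:Add1,r3:Add2
cycle 11: CDB Add1=46 // r0:40,r1:4,r2:46,r3:Add2
cycle 12: CDB Add2=36 // r0:40,r1:4,r2:46,r3:36

STATUS = VALUE 46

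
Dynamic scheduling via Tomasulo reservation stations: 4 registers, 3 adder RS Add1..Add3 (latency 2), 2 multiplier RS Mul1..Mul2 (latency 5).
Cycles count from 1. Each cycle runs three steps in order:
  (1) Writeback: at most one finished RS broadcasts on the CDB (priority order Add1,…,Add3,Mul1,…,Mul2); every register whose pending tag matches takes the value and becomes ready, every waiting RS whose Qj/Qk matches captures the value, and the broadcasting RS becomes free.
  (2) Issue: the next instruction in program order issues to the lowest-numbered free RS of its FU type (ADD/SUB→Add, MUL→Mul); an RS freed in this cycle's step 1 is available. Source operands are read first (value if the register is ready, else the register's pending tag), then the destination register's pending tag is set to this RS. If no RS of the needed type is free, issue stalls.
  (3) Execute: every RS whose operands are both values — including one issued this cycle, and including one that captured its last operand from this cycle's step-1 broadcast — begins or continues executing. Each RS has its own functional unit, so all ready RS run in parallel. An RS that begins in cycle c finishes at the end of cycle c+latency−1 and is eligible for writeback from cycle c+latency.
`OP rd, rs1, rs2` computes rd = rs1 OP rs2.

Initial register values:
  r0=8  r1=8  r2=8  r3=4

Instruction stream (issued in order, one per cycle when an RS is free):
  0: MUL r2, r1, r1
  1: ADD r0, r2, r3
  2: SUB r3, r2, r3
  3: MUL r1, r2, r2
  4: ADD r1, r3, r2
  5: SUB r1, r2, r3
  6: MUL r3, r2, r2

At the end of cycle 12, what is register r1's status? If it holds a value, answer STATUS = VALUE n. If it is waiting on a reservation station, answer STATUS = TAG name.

STATUS = VALUE 4

c1: issue MUL r2<-Mul1 | r0:8,r1:8,r2:Mul1,r3:4
c2: issue ADD r0<-Add1 | r0:Add1,r1:8,r2:Mul1,r3:4
c3: issue SUB r3<-Add2 | r0:Add1,r1:8,r2:Mul1,r3:Add2
c4: issue MUL r1<-Mul2 | r0:Add1,r1:Mul2,r2:Mul1,r3:Add2
c5: issue ADD r1<-Add3 | r0:Add1,r1:Add3,r2:Mul1,r3:Add2
c6: CDB Mul1=64; stall | r0:Add1,r1:Add3,r2:64,r3:Add2
c7: stall | r0:Add1,r1:Add3,r2:64,r3:Add2
c8: CDB Add1=68; issue SUB r1<-Add1 | r0:68,r1:Add1,r2:64,r3:Add2
c9: CDB Add2=60; issue MUL r3<-Mul1 | r0:68,r1:Add1,r2:64,r3:Mul1
c10: - | r0:68,r1:Add1,r2:64,r3:Mul1
c11: CDB Add1=4 | r0:68,r1:4,r2:64,r3:Mul1
c12: CDB Add3=124 | r0:68,r1:4,r2:64,r3:Mul1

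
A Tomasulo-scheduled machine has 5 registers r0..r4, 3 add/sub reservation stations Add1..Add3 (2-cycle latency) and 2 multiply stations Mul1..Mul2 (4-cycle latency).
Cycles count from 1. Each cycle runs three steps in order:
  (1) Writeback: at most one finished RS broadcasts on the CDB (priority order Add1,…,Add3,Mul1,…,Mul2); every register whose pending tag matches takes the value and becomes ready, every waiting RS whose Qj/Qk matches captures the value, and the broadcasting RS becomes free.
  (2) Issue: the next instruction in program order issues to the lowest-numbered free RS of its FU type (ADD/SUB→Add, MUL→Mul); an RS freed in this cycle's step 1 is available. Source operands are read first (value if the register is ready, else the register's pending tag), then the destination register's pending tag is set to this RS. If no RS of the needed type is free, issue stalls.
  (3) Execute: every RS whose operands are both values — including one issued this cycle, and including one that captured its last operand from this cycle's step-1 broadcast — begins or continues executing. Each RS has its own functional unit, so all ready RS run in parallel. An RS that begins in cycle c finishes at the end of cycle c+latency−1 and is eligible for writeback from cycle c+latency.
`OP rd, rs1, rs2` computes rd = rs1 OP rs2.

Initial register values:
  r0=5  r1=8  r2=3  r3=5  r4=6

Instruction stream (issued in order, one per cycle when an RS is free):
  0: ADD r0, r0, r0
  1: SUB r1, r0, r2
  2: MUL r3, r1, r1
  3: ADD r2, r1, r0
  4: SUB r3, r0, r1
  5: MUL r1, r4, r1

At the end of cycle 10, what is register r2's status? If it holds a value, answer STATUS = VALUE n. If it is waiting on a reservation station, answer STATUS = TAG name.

STATUS = VALUE 17

cycle 1: issue ADD r0<-Add1 // r0:Add1,r1:8,r2:3,r3:5,r4:6
cycle 2: issue SUB r1<-Add2 // r0:Add1,r1:Add2,r2:3,r3:5,r4:6
cycle 3: CDB Add1=10; issue MUL r3<-Mul1 // r0:10,r1:Add2,r2:3,r3:Mul1,r4:6
cycle 4: issue ADD r2<-Add1 // r0:10,r1:Add2,r2:Add1,r3:Mul1,r4:6
cycle 5: CDB Add2=7; issue SUB r3<-Add2 // r0:10,r1:7,r2:Add1,r3:Add2,r4:6
cycle 6: issue MUL r1<-Mul2 // r0:10,r1:Mul2,r2:Add1,r3:Add2,r4:6
cycle 7: CDB Add1=17 // r0:10,r1:Mul2,r2:17,r3:Add2,r4:6
cycle 8: CDB Add2=3 // r0:10,r1:Mul2,r2:17,r3:3,r4:6
cycle 9: CDB Mul1=49 // r0:10,r1:Mul2,r2:17,r3:3,r4:6
cycle 10: CDB Mul2=42 // r0:10,r1:42,r2:17,r3:3,r4:6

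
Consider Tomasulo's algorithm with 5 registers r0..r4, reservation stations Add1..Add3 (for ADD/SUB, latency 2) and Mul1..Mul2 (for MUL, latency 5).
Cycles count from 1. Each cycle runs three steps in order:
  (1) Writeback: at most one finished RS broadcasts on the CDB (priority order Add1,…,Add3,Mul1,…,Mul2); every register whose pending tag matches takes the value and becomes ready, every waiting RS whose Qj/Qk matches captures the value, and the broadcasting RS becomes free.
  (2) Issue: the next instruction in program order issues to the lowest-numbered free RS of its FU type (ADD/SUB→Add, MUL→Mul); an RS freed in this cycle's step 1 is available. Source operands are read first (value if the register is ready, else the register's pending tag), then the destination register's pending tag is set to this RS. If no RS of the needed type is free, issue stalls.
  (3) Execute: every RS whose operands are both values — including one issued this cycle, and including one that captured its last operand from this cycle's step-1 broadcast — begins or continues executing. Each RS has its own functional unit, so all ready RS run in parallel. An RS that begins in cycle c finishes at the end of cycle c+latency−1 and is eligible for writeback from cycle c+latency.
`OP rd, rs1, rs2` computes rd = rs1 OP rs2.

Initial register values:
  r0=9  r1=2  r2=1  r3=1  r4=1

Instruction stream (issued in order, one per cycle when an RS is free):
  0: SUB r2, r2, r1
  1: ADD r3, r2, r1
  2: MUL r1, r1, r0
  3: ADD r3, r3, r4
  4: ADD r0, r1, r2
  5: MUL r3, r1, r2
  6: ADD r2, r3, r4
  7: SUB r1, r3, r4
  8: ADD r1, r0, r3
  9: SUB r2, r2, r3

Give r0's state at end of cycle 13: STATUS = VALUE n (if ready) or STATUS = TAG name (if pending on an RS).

STATUS = VALUE 17

c1: issue SUB r2<-Add1 | r0:9,r1:2,r2:Add1,r3:1,r4:1
c2: issue ADD r3<-Add2 | r0:9,r1:2,r2:Add1,r3:Add2,r4:1
c3: CDB Add1=-1; issue MUL r1<-Mul1 | r0:9,r1:Mul1,r2:-1,r3:Add2,r4:1
c4: issue ADD r3<-Add1 | r0:9,r1:Mul1,r2:-1,r3:Add1,r4:1
c5: CDB Add2=1; issue ADD r0<-Add2 | r0:Add2,r1:Mul1,r2:-1,r3:Add1,r4:1
c6: issue MUL r3<-Mul2 | r0:Add2,r1:Mul1,r2:-1,r3:Mul2,r4:1
c7: CDB Add1=2; issue ADD r2<-Add1 | r0:Add2,r1:Mul1,r2:Add1,r3:Mul2,r4:1
c8: CDB Mul1=18; issue SUB r1<-Add3 | r0:Add2,r1:Add3,r2:Add1,r3:Mul2,r4:1
c9: stall | r0:Add2,r1:Add3,r2:Add1,r3:Mul2,r4:1
c10: CDB Add2=17; issue ADD r1<-Add2 | r0:17,r1:Add2,r2:Add1,r3:Mul2,r4:1
c11: stall | r0:17,r1:Add2,r2:Add1,r3:Mul2,r4:1
c12: stall | r0:17,r1:Add2,r2:Add1,r3:Mul2,r4:1
c13: CDB Mul2=-18; stall | r0:17,r1:Add2,r2:Add1,r3:-18,r4:1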